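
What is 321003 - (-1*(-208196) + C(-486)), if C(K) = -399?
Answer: 113206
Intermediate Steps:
321003 - (-1*(-208196) + C(-486)) = 321003 - (-1*(-208196) - 399) = 321003 - (208196 - 399) = 321003 - 1*207797 = 321003 - 207797 = 113206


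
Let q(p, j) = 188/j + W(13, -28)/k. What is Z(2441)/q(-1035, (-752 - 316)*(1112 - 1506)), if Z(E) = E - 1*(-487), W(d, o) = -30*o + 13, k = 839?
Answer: 258428565216/89773327 ≈ 2878.7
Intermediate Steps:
W(d, o) = 13 - 30*o
q(p, j) = 853/839 + 188/j (q(p, j) = 188/j + (13 - 30*(-28))/839 = 188/j + (13 + 840)*(1/839) = 188/j + 853*(1/839) = 188/j + 853/839 = 853/839 + 188/j)
Z(E) = 487 + E (Z(E) = E + 487 = 487 + E)
Z(2441)/q(-1035, (-752 - 316)*(1112 - 1506)) = (487 + 2441)/(853/839 + 188/(((-752 - 316)*(1112 - 1506)))) = 2928/(853/839 + 188/((-1068*(-394)))) = 2928/(853/839 + 188/420792) = 2928/(853/839 + 188*(1/420792)) = 2928/(853/839 + 47/105198) = 2928/(89773327/88261122) = 2928*(88261122/89773327) = 258428565216/89773327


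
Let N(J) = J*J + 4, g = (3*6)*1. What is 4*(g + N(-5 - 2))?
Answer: 284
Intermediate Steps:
g = 18 (g = 18*1 = 18)
N(J) = 4 + J² (N(J) = J² + 4 = 4 + J²)
4*(g + N(-5 - 2)) = 4*(18 + (4 + (-5 - 2)²)) = 4*(18 + (4 + (-7)²)) = 4*(18 + (4 + 49)) = 4*(18 + 53) = 4*71 = 284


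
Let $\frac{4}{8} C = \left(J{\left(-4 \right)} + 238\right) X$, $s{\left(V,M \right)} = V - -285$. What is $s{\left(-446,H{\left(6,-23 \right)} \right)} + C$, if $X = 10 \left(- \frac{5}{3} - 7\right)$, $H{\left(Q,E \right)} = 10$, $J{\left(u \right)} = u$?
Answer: $-40721$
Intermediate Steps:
$X = - \frac{260}{3}$ ($X = 10 \left(\left(-5\right) \frac{1}{3} - 7\right) = 10 \left(- \frac{5}{3} - 7\right) = 10 \left(- \frac{26}{3}\right) = - \frac{260}{3} \approx -86.667$)
$s{\left(V,M \right)} = 285 + V$ ($s{\left(V,M \right)} = V + 285 = 285 + V$)
$C = -40560$ ($C = 2 \left(-4 + 238\right) \left(- \frac{260}{3}\right) = 2 \cdot 234 \left(- \frac{260}{3}\right) = 2 \left(-20280\right) = -40560$)
$s{\left(-446,H{\left(6,-23 \right)} \right)} + C = \left(285 - 446\right) - 40560 = -161 - 40560 = -40721$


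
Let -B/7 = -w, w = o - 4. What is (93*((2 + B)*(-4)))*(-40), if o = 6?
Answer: 238080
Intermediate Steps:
w = 2 (w = 6 - 4 = 2)
B = 14 (B = -(-7)*2 = -7*(-2) = 14)
(93*((2 + B)*(-4)))*(-40) = (93*((2 + 14)*(-4)))*(-40) = (93*(16*(-4)))*(-40) = (93*(-64))*(-40) = -5952*(-40) = 238080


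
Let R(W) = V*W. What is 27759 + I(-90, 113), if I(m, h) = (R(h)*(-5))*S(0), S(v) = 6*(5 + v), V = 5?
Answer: -56991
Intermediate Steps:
S(v) = 30 + 6*v
R(W) = 5*W
I(m, h) = -750*h (I(m, h) = ((5*h)*(-5))*(30 + 6*0) = (-25*h)*(30 + 0) = -25*h*30 = -750*h)
27759 + I(-90, 113) = 27759 - 750*113 = 27759 - 84750 = -56991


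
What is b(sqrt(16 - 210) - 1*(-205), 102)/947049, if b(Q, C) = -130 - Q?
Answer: -335/947049 - I*sqrt(194)/947049 ≈ -0.00035373 - 1.4707e-5*I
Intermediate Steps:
b(sqrt(16 - 210) - 1*(-205), 102)/947049 = (-130 - (sqrt(16 - 210) - 1*(-205)))/947049 = (-130 - (sqrt(-194) + 205))*(1/947049) = (-130 - (I*sqrt(194) + 205))*(1/947049) = (-130 - (205 + I*sqrt(194)))*(1/947049) = (-130 + (-205 - I*sqrt(194)))*(1/947049) = (-335 - I*sqrt(194))*(1/947049) = -335/947049 - I*sqrt(194)/947049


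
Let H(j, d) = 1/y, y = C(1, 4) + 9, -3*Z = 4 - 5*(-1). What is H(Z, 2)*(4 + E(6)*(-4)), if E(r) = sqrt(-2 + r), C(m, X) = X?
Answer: -4/13 ≈ -0.30769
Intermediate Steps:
Z = -3 (Z = -(4 - 5*(-1))/3 = -(4 + 5)/3 = -1/3*9 = -3)
y = 13 (y = 4 + 9 = 13)
H(j, d) = 1/13
H(Z, 2)*(4 + E(6)*(-4)) = (4 + sqrt(-2 + 6)*(-4))/13 = (4 + sqrt(4)*(-4))/13 = (4 + 2*(-4))/13 = (4 - 8)/13 = (1/13)*(-4) = -4/13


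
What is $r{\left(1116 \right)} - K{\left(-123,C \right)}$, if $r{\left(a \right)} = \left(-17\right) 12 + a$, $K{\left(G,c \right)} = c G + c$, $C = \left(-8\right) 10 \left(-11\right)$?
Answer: $108272$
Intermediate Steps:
$C = 880$ ($C = \left(-80\right) \left(-11\right) = 880$)
$K{\left(G,c \right)} = c + G c$ ($K{\left(G,c \right)} = G c + c = c + G c$)
$r{\left(a \right)} = -204 + a$
$r{\left(1116 \right)} - K{\left(-123,C \right)} = \left(-204 + 1116\right) - 880 \left(1 - 123\right) = 912 - 880 \left(-122\right) = 912 - -107360 = 912 + 107360 = 108272$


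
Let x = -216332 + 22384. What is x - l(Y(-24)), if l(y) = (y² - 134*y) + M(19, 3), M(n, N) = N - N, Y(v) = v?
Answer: -197740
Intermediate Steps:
x = -193948
M(n, N) = 0
l(y) = y² - 134*y (l(y) = (y² - 134*y) + 0 = y² - 134*y)
x - l(Y(-24)) = -193948 - (-24)*(-134 - 24) = -193948 - (-24)*(-158) = -193948 - 1*3792 = -193948 - 3792 = -197740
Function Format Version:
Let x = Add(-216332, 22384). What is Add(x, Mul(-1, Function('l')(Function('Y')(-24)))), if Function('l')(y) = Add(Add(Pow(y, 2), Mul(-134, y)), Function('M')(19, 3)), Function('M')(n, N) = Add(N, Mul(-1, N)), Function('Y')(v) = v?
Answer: -197740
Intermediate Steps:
x = -193948
Function('M')(n, N) = 0
Function('l')(y) = Add(Pow(y, 2), Mul(-134, y)) (Function('l')(y) = Add(Add(Pow(y, 2), Mul(-134, y)), 0) = Add(Pow(y, 2), Mul(-134, y)))
Add(x, Mul(-1, Function('l')(Function('Y')(-24)))) = Add(-193948, Mul(-1, Mul(-24, Add(-134, -24)))) = Add(-193948, Mul(-1, Mul(-24, -158))) = Add(-193948, Mul(-1, 3792)) = Add(-193948, -3792) = -197740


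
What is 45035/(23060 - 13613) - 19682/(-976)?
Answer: 114945007/4610136 ≈ 24.933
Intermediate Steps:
45035/(23060 - 13613) - 19682/(-976) = 45035/9447 - 19682*(-1/976) = 45035*(1/9447) + 9841/488 = 45035/9447 + 9841/488 = 114945007/4610136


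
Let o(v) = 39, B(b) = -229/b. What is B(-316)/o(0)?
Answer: 229/12324 ≈ 0.018582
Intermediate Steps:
B(-316)/o(0) = -229/(-316)/39 = -229*(-1/316)*(1/39) = (229/316)*(1/39) = 229/12324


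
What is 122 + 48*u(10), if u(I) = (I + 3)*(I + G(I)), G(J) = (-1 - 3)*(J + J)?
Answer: -43558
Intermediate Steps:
G(J) = -8*J
u(I) = -7*I*(3 + I) (u(I) = (I + 3)*(I - 8*I) = (3 + I)*(-7*I) = -7*I*(3 + I))
122 + 48*u(10) = 122 + 48*(7*10*(-3 - 1*10)) = 122 + 48*(7*10*(-3 - 10)) = 122 + 48*(7*10*(-13)) = 122 + 48*(-910) = 122 - 43680 = -43558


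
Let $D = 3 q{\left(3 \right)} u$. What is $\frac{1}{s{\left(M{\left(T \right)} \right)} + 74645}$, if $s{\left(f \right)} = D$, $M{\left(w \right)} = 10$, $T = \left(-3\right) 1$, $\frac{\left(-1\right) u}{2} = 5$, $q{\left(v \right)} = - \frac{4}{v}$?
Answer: $\frac{1}{74685} \approx 1.339 \cdot 10^{-5}$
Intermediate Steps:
$u = -10$ ($u = \left(-2\right) 5 = -10$)
$T = -3$
$D = 40$ ($D = 3 \left(- \frac{4}{3}\right) \left(-10\right) = \left(-4\right) \left(-10\right) = 40$)
$s{\left(f \right)} = 40$
$\frac{1}{s{\left(M{\left(T \right)} \right)} + 74645} = \frac{1}{40 + 74645} = \frac{1}{74685}$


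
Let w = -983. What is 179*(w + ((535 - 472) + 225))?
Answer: -124405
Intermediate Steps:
179*(w + ((535 - 472) + 225)) = 179*(-983 + ((535 - 472) + 225)) = 179*(-983 + (63 + 225)) = 179*(-983 + 288) = 179*(-695) = -124405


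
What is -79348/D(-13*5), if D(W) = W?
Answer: 79348/65 ≈ 1220.7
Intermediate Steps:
-79348/D(-13*5) = -79348/((-13*5)) = -79348/(-65) = -79348*(-1/65) = 79348/65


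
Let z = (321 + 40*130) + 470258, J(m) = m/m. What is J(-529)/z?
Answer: 1/475779 ≈ 2.1018e-6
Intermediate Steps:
J(m) = 1
z = 475779 (z = (321 + 5200) + 470258 = 5521 + 470258 = 475779)
J(-529)/z = 1/475779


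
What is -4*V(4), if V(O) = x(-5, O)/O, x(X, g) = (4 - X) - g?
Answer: -5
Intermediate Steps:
x(X, g) = 4 - X - g
V(O) = (9 - O)/O (V(O) = (4 - 1*(-5) - O)/O = (4 + 5 - O)/O = (9 - O)/O)
-4*V(4) = -4*(9 - 1*4)/4 = -(9 - 4) = -5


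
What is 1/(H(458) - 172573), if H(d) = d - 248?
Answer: -1/172363 ≈ -5.8017e-6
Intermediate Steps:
H(d) = -248 + d
1/(H(458) - 172573) = 1/((-248 + 458) - 172573) = 1/(210 - 172573) = 1/(-172363) = -1/172363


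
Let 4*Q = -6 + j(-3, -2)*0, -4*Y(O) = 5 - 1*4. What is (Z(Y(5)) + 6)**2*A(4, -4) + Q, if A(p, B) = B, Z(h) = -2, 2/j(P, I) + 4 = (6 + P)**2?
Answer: -131/2 ≈ -65.500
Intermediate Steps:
Y(O) = -1/4 (Y(O) = -(5 - 1*4)/4 = -(5 - 4)/4 = -1/4*1 = -1/4)
j(P, I) = 2/(-4 + (6 + P)**2)
Q = -3/2 (Q = (-6 + (2/(-4 + (6 - 3)**2))*0)/4 = (-6 + (2/(-4 + 3**2))*0)/4 = (-6 + (2/(-4 + 9))*0)/4 = (-6 + (2/5)*0)/4 = (-6 + 0)/4 = (1/4)*(-6) = -3/2 ≈ -1.5000)
(Z(Y(5)) + 6)**2*A(4, -4) + Q = (-2 + 6)**2*(-4) - 3/2 = 4**2*(-4) - 3/2 = 16*(-4) - 3/2 = -64 - 3/2 = -131/2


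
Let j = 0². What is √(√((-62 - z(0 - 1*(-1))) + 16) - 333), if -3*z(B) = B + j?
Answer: √(-2997 + 3*I*√411)/3 ≈ 0.18515 + 18.249*I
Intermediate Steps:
j = 0
z(B) = -B/3 (z(B) = -(B + 0)/3 = -B/3)
√(√((-62 - z(0 - 1*(-1))) + 16) - 333) = √(√((-62 - (-1)*(0 - 1*(-1))/3) + 16) - 333) = √(√((-62 - (-1)*(0 + 1)/3) + 16) - 333) = √(√((-62 - (-1)/3) + 16) - 333) = √(√((-62 - 1*(-⅓)) + 16) - 333) = √(√((-62 + ⅓) + 16) - 333) = √(√(-185/3 + 16) - 333) = √(√(-137/3) - 333) = √(I*√411/3 - 333) = √(-333 + I*√411/3)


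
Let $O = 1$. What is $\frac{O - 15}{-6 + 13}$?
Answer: $-2$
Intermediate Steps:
$\frac{O - 15}{-6 + 13} = \frac{1 - 15}{-6 + 13} = - \frac{14}{7} = \left(-14\right) \frac{1}{7} = -2$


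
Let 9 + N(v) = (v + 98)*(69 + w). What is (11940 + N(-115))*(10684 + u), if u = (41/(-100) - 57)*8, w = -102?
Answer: 3193180056/25 ≈ 1.2773e+8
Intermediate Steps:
u = -11482/25 (u = (41*(-1/100) - 57)*8 = (-41/100 - 57)*8 = -5741/100*8 = -11482/25 ≈ -459.28)
N(v) = -3243 - 33*v (N(v) = -9 + (v + 98)*(69 - 102) = -9 + (98 + v)*(-33) = -9 + (-3234 - 33*v) = -3243 - 33*v)
(11940 + N(-115))*(10684 + u) = (11940 + (-3243 - 33*(-115)))*(10684 - 11482/25) = (11940 + (-3243 + 3795))*(255618/25) = (11940 + 552)*(255618/25) = 12492*(255618/25) = 3193180056/25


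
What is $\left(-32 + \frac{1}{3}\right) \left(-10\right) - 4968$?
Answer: $- \frac{13954}{3} \approx -4651.3$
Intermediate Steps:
$\left(-32 + \frac{1}{3}\right) \left(-10\right) - 4968 = \left(- \frac{95}{3}\right) \left(-10\right) - 4968 = \frac{950}{3} - 4968 = - \frac{13954}{3}$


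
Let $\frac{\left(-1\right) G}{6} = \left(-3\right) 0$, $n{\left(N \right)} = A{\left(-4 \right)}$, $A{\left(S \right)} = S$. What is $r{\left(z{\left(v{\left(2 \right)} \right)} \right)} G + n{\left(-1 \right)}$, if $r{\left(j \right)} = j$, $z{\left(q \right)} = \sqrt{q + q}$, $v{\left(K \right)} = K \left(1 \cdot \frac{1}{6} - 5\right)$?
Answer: $-4$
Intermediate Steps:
$n{\left(N \right)} = -4$
$G = 0$ ($G = - 6 \left(\left(-3\right) 0\right) = \left(-6\right) 0 = 0$)
$v{\left(K \right)} = - \frac{29 K}{6}$ ($v{\left(K \right)} = K \left(1 \cdot \frac{1}{6} - 5\right) = K \left(\frac{1}{6} - 5\right) = K \left(- \frac{29}{6}\right) = - \frac{29 K}{6}$)
$z{\left(q \right)} = \sqrt{2} \sqrt{q}$ ($z{\left(q \right)} = \sqrt{2 q} = \sqrt{2} \sqrt{q}$)
$r{\left(z{\left(v{\left(2 \right)} \right)} \right)} G + n{\left(-1 \right)} = \sqrt{2} \sqrt{\left(- \frac{29}{6}\right) 2} \cdot 0 - 4 = \sqrt{2} \sqrt{- \frac{29}{3}} \cdot 0 - 4 = \sqrt{2} \frac{i \sqrt{87}}{3} \cdot 0 - 4 = \frac{i \sqrt{174}}{3} \cdot 0 - 4 = 0 - 4 = -4$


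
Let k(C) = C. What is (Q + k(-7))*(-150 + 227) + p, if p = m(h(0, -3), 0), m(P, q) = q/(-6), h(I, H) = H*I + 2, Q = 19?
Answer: 924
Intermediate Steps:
h(I, H) = 2 + H*I
m(P, q) = -q/6 (m(P, q) = q*(-⅙) = -q/6)
p = 0 (p = -⅙*0 = 0)
(Q + k(-7))*(-150 + 227) + p = (19 - 7)*(-150 + 227) + 0 = 12*77 + 0 = 924 + 0 = 924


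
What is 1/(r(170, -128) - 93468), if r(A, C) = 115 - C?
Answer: -1/93225 ≈ -1.0727e-5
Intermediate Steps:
1/(r(170, -128) - 93468) = 1/((115 - 1*(-128)) - 93468) = 1/((115 + 128) - 93468) = 1/(243 - 93468) = 1/(-93225) = -1/93225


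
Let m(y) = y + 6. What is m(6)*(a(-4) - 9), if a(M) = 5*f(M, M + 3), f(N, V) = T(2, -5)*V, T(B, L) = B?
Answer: -228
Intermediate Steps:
m(y) = 6 + y
f(N, V) = 2*V
a(M) = 30 + 10*M (a(M) = 5*(2*(M + 3)) = 5*(2*(3 + M)) = 5*(6 + 2*M) = 30 + 10*M)
m(6)*(a(-4) - 9) = (6 + 6)*((30 + 10*(-4)) - 9) = 12*((30 - 40) - 9) = 12*(-10 - 9) = 12*(-19) = -228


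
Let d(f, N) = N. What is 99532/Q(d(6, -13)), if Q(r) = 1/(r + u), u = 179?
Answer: 16522312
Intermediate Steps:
Q(r) = 1/(179 + r) (Q(r) = 1/(r + 179) = 1/(179 + r))
99532/Q(d(6, -13)) = 99532/(1/(179 - 13)) = 99532/(1/166) = 99532*166 = 16522312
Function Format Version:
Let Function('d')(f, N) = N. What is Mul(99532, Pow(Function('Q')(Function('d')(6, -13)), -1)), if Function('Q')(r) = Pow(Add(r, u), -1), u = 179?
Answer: 16522312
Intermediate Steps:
Function('Q')(r) = Pow(Add(179, r), -1) (Function('Q')(r) = Pow(Add(r, 179), -1) = Pow(Add(179, r), -1))
Mul(99532, Pow(Function('Q')(Function('d')(6, -13)), -1)) = Mul(99532, Pow(Pow(Add(179, -13), -1), -1)) = Mul(99532, Pow(Pow(166, -1), -1)) = Mul(99532, Pow(Rational(1, 166), -1)) = Mul(99532, 166) = 16522312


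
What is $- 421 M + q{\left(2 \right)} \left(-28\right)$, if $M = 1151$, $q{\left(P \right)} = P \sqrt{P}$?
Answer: $-484571 - 56 \sqrt{2} \approx -4.8465 \cdot 10^{5}$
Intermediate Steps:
$q{\left(P \right)} = P^{\frac{3}{2}}$
$- 421 M + q{\left(2 \right)} \left(-28\right) = \left(-421\right) 1151 + 2^{\frac{3}{2}} \left(-28\right) = -484571 + 2 \sqrt{2} \left(-28\right) = -484571 - 56 \sqrt{2}$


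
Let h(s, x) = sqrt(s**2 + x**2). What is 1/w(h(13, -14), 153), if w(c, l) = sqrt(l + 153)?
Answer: sqrt(34)/102 ≈ 0.057166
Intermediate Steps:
w(c, l) = sqrt(153 + l)
1/w(h(13, -14), 153) = 1/(sqrt(153 + 153)) = 1/(sqrt(306)) = 1/(3*sqrt(34)) = sqrt(34)/102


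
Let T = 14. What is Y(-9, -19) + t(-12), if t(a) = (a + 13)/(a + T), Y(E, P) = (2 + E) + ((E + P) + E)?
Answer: -87/2 ≈ -43.500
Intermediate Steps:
Y(E, P) = 2 + P + 3*E (Y(E, P) = (2 + E) + (P + 2*E) = 2 + P + 3*E)
t(a) = (13 + a)/(14 + a) (t(a) = (a + 13)/(a + 14) = (13 + a)/(14 + a))
Y(-9, -19) + t(-12) = (2 - 19 + 3*(-9)) + (13 - 12)/(14 - 12) = (2 - 19 - 27) + 1/2 = -44 + (1/2)*1 = -44 + 1/2 = -87/2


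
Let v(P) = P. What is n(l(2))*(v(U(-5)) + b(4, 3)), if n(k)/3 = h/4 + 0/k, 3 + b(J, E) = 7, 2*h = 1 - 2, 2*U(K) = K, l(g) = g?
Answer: -9/16 ≈ -0.56250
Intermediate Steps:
U(K) = K/2
h = -½ (h = (1 - 2)/2 = (½)*(-1) = -½ ≈ -0.50000)
b(J, E) = 4 (b(J, E) = -3 + 7 = 4)
n(k) = -3/8 (n(k) = 3*(-½/4 + 0/k) = 3*(-½*¼ + 0) = 3*(-⅛ + 0) = 3*(-⅛) = -3/8)
n(l(2))*(v(U(-5)) + b(4, 3)) = -3*((½)*(-5) + 4)/8 = -3*(-5/2 + 4)/8 = -3/8*3/2 = -9/16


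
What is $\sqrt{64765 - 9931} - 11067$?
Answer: $-11067 + \sqrt{54834} \approx -10833.0$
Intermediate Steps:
$\sqrt{64765 - 9931} - 11067 = \sqrt{54834} - 11067 = -11067 + \sqrt{54834}$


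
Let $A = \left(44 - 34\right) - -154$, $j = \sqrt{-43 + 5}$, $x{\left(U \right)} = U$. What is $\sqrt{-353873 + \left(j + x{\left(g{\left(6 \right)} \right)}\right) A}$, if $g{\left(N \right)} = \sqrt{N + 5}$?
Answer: $\sqrt{-353873 + 164 \sqrt{11} + 164 i \sqrt{38}} \approx 0.85 + 594.42 i$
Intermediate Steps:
$g{\left(N \right)} = \sqrt{5 + N}$
$j = i \sqrt{38}$ ($j = \sqrt{-38} = i \sqrt{38} \approx 6.1644 i$)
$A = 164$ ($A = 10 + 154 = 164$)
$\sqrt{-353873 + \left(j + x{\left(g{\left(6 \right)} \right)}\right) A} = \sqrt{-353873 + \left(i \sqrt{38} + \sqrt{5 + 6}\right) 164} = \sqrt{-353873 + \left(i \sqrt{38} + \sqrt{11}\right) 164} = \sqrt{-353873 + \left(\sqrt{11} + i \sqrt{38}\right) 164} = \sqrt{-353873 + \left(164 \sqrt{11} + 164 i \sqrt{38}\right)} = \sqrt{-353873 + 164 \sqrt{11} + 164 i \sqrt{38}}$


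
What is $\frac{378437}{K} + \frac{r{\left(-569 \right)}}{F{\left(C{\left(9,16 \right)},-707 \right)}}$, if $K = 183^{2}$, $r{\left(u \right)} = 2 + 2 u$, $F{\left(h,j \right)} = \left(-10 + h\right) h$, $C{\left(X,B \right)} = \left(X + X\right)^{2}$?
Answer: $\frac{534203099}{47319957} \approx 11.289$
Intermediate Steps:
$C{\left(X,B \right)} = 4 X^{2}$ ($C{\left(X,B \right)} = \left(2 X\right)^{2} = 4 X^{2}$)
$F{\left(h,j \right)} = h \left(-10 + h\right)$
$K = 33489$
$\frac{378437}{K} + \frac{r{\left(-569 \right)}}{F{\left(C{\left(9,16 \right)},-707 \right)}} = \frac{378437}{33489} + \frac{2 + 2 \left(-569\right)}{4 \cdot 9^{2} \left(-10 + 4 \cdot 9^{2}\right)} = 378437 \cdot \frac{1}{33489} + \frac{2 - 1138}{4 \cdot 81 \left(-10 + 4 \cdot 81\right)} = \frac{378437}{33489} - \frac{1136}{324 \left(-10 + 324\right)} = \frac{378437}{33489} - \frac{1136}{324 \cdot 314} = \frac{378437}{33489} - \frac{1136}{101736} = \frac{378437}{33489} - \frac{142}{12717} = \frac{534203099}{47319957}$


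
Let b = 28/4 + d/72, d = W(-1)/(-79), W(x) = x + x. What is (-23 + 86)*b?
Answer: 139363/316 ≈ 441.02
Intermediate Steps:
W(x) = 2*x
d = 2/79 (d = (2*(-1))/(-79) = -2*(-1/79) = 2/79 ≈ 0.025316)
b = 19909/2844 (b = 28/4 + (2/79)/72 = 28*(¼) + (2/79)*(1/72) = 7 + 1/2844 = 19909/2844 ≈ 7.0004)
(-23 + 86)*b = (-23 + 86)*(19909/2844) = 63*(19909/2844) = 139363/316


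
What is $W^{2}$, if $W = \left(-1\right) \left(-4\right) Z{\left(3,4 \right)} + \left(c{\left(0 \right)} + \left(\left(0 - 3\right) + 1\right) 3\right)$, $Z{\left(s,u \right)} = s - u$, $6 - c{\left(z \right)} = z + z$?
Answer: $16$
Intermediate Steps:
$c{\left(z \right)} = 6 - 2 z$ ($c{\left(z \right)} = 6 - \left(z + z\right) = 6 - 2 z$)
$W = -4$ ($W = \left(-1\right) \left(-4\right) \left(3 - 4\right) + \left(\left(6 - 0\right) + \left(\left(0 - 3\right) + 1\right) 3\right) = 4 \left(3 - 4\right) + \left(\left(6 + 0\right) + \left(-3 + 1\right) 3\right) = 4 \left(-1\right) + \left(6 - 6\right) = -4 + \left(6 - 6\right) = -4 + 0 = -4$)
$W^{2} = \left(-4\right)^{2} = 16$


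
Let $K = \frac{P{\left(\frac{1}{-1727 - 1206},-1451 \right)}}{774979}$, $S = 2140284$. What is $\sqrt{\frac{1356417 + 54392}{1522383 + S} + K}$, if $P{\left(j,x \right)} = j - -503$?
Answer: $\frac{\sqrt{10281594742839160995762019001}}{163241003850519} \approx 0.62116$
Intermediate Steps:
$P{\left(j,x \right)} = 503 + j$ ($P{\left(j,x \right)} = j + 503 = 503 + j$)
$K = \frac{1475298}{2273013407}$ ($K = \frac{503 + \frac{1}{-1727 - 1206}}{774979} = \left(503 + \frac{1}{-2933}\right) \frac{1}{774979} = \left(503 - \frac{1}{2933}\right) \frac{1}{774979} = \frac{1475298}{2933} \cdot \frac{1}{774979} = \frac{1475298}{2273013407} \approx 0.00064905$)
$\sqrt{\frac{1356417 + 54392}{1522383 + S} + K} = \sqrt{\frac{1356417 + 54392}{1522383 + 2140284} + \frac{1475298}{2273013407}} = \sqrt{\frac{1410809}{3662667} + \frac{1475298}{2273013407}} = \sqrt{\frac{188952429236237}{489723011551557}} = \frac{\sqrt{10281594742839160995762019001}}{163241003850519}$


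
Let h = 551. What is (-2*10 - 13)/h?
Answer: -33/551 ≈ -0.059891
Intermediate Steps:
(-2*10 - 13)/h = (-2*10 - 13)/551 = (-20 - 13)*(1/551) = -33*1/551 = -33/551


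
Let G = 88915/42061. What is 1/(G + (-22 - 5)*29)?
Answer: -42061/32844848 ≈ -0.0012806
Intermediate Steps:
G = 88915/42061 (G = 88915*(1/42061) = 88915/42061 ≈ 2.1140)
1/(G + (-22 - 5)*29) = 1/(88915/42061 + (-22 - 5)*29) = 1/(88915/42061 - 27*29) = 1/(88915/42061 - 783) = 1/(-32844848/42061) = -42061/32844848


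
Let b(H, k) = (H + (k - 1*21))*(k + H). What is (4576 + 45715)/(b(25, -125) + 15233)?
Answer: 50291/27333 ≈ 1.8399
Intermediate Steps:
b(H, k) = (H + k)*(-21 + H + k) (b(H, k) = (H + (k - 21))*(H + k) = (H + (-21 + k))*(H + k) = (-21 + H + k)*(H + k) = (H + k)*(-21 + H + k))
(4576 + 45715)/(b(25, -125) + 15233) = (4576 + 45715)/((25**2 + (-125)**2 - 21*25 - 21*(-125) + 2*25*(-125)) + 15233) = 50291/((625 + 15625 - 525 + 2625 - 6250) + 15233) = 50291/(12100 + 15233) = 50291/27333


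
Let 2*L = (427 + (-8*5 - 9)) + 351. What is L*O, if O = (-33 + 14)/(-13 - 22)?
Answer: 13851/70 ≈ 197.87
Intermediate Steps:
L = 729/2 (L = ((427 + (-8*5 - 9)) + 351)/2 = ((427 + (-40 - 9)) + 351)/2 = ((427 - 49) + 351)/2 = (378 + 351)/2 = (½)*729 = 729/2 ≈ 364.50)
O = 19/35 (O = -19/(-35) = -19*(-1/35) = 19/35 ≈ 0.54286)
L*O = (729/2)*(19/35) = 13851/70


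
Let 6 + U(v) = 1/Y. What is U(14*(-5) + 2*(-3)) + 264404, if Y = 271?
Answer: 71651859/271 ≈ 2.6440e+5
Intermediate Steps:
U(v) = -1625/271 (U(v) = -6 + 1/271 = -1625/271)
U(14*(-5) + 2*(-3)) + 264404 = -1625/271 + 264404 = 71651859/271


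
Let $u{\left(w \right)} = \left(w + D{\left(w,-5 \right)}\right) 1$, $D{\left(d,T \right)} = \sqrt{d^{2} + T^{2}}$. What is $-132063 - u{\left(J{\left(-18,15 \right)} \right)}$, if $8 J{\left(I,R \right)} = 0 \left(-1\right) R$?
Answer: $-132068$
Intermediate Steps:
$D{\left(d,T \right)} = \sqrt{T^{2} + d^{2}}$
$J{\left(I,R \right)} = 0$ ($J{\left(I,R \right)} = \frac{0 \left(-1\right) R}{8} = \frac{0 R}{8} = \frac{1}{8} \cdot 0 = 0$)
$u{\left(w \right)} = w + \sqrt{25 + w^{2}}$ ($u{\left(w \right)} = \left(w + \sqrt{\left(-5\right)^{2} + w^{2}}\right) 1 = \left(w + \sqrt{25 + w^{2}}\right) 1 = w + \sqrt{25 + w^{2}}$)
$-132063 - u{\left(J{\left(-18,15 \right)} \right)} = -132063 - \left(0 + \sqrt{25 + 0^{2}}\right) = -132063 - \left(0 + \sqrt{25 + 0}\right) = -132063 - \left(0 + \sqrt{25}\right) = -132063 - \left(0 + 5\right) = -132063 - 5 = -132068$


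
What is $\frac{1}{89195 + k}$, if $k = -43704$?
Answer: $\frac{1}{45491} \approx 2.1982 \cdot 10^{-5}$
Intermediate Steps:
$\frac{1}{89195 + k} = \frac{1}{89195 - 43704} = \frac{1}{45491}$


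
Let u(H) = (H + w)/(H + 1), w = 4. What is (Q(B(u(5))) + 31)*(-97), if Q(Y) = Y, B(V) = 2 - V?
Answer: -6111/2 ≈ -3055.5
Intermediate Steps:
u(H) = (4 + H)/(1 + H) (u(H) = (H + 4)/(H + 1) = (4 + H)/(1 + H))
(Q(B(u(5))) + 31)*(-97) = ((2 - (4 + 5)/(1 + 5)) + 31)*(-97) = ((2 - 9/6) + 31)*(-97) = ((2 - 1*3/2) + 31)*(-97) = ((2 - 3/2) + 31)*(-97) = (½ + 31)*(-97) = (63/2)*(-97) = -6111/2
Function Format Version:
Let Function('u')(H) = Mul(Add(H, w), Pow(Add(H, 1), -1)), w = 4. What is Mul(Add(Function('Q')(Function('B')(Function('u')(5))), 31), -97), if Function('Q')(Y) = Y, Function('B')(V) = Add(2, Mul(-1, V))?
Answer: Rational(-6111, 2) ≈ -3055.5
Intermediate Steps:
Function('u')(H) = Mul(Pow(Add(1, H), -1), Add(4, H)) (Function('u')(H) = Mul(Add(H, 4), Pow(Add(H, 1), -1)) = Mul(Add(4, H), Pow(Add(1, H), -1)) = Mul(Pow(Add(1, H), -1), Add(4, H)))
Mul(Add(Function('Q')(Function('B')(Function('u')(5))), 31), -97) = Mul(Add(Add(2, Mul(-1, Mul(Pow(Add(1, 5), -1), Add(4, 5)))), 31), -97) = Mul(Add(Add(2, Mul(-1, Mul(Pow(6, -1), 9))), 31), -97) = Mul(Add(Add(2, Mul(-1, Mul(Rational(1, 6), 9))), 31), -97) = Mul(Add(Add(2, Mul(-1, Rational(3, 2))), 31), -97) = Mul(Add(Add(2, Rational(-3, 2)), 31), -97) = Mul(Add(Rational(1, 2), 31), -97) = Mul(Rational(63, 2), -97) = Rational(-6111, 2)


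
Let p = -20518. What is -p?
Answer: 20518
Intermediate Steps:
-p = -1*(-20518) = 20518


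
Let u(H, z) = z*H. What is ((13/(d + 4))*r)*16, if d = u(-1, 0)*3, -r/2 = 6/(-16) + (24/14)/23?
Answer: 5031/161 ≈ 31.248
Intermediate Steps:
u(H, z) = H*z
r = 387/644 (r = -2*(6/(-16) + (24/14)/23) = -2*(6*(-1/16) + (24*(1/14))*(1/23)) = -2*(-3/8 + (12/7)*(1/23)) = -2*(-3/8 + 12/161) = -2*(-387/1288) = 387/644 ≈ 0.60093)
d = 0 (d = -1*0*3 = 0*3 = 0)
((13/(d + 4))*r)*16 = ((13/(0 + 4))*(387/644))*16 = ((13/4)*(387/644))*16 = (5031/2576)*16 = 5031/161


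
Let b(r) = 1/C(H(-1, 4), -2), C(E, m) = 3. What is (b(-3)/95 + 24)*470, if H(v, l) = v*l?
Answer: 643054/57 ≈ 11282.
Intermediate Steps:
H(v, l) = l*v
b(r) = ⅓ (b(r) = 1/3 = ⅓)
(b(-3)/95 + 24)*470 = ((⅓)/95 + 24)*470 = ((⅓)*(1/95) + 24)*470 = (1/285 + 24)*470 = (6841/285)*470 = 643054/57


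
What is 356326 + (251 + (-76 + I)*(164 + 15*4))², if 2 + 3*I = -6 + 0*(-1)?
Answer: 2718763255/9 ≈ 3.0208e+8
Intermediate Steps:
I = -8/3 (I = -⅔ + (-6 + 0*(-1))/3 = -⅔ + (-6 + 0)/3 = -⅔ + (⅓)*(-6) = -⅔ - 2 = -8/3 ≈ -2.6667)
356326 + (251 + (-76 + I)*(164 + 15*4))² = 356326 + (251 + (-76 - 8/3)*(164 + 15*4))² = 356326 + (251 - 236*(164 + 60)/3)² = 356326 + (251 - 236/3*224)² = 356326 + (251 - 52864/3)² = 356326 + (-52111/3)² = 356326 + 2715556321/9 = 2718763255/9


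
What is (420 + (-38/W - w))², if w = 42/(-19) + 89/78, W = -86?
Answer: 721525838280289/4061003076 ≈ 1.7767e+5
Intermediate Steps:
w = -1585/1482 (w = 42*(-1/19) + 89*(1/78) = -42/19 + 89/78 = -1585/1482 ≈ -1.0695)
(420 + (-38/W - w))² = (420 + (-38/(-86) - 1*(-1585/1482)))² = (420 + (-38*(-1/86) + 1585/1482))² = (420 + (19/43 + 1585/1482))² = (420 + 96313/63726)² = (26861233/63726)² = 721525838280289/4061003076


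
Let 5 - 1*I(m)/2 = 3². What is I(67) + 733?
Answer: 725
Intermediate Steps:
I(m) = -8 (I(m) = 10 - 2*3² = 10 - 2*9 = 10 - 18 = -8)
I(67) + 733 = -8 + 733 = 725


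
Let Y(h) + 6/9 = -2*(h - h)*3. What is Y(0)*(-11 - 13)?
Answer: 16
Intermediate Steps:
Y(h) = -2/3 (Y(h) = -2/3 - 2*(h - h)*3 = -2/3 - 2*0*3 = -2/3 + 0*3 = -2/3 + 0 = -2/3)
Y(0)*(-11 - 13) = -2*(-11 - 13)/3 = -2/3*(-24) = 16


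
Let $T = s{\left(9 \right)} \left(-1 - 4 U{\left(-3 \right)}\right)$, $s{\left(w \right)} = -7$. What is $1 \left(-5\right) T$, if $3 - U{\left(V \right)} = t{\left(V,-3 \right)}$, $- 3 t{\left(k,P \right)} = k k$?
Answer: $-875$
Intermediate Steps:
$t{\left(k,P \right)} = - \frac{k^{2}}{3}$ ($t{\left(k,P \right)} = - \frac{k k}{3} = - \frac{k^{2}}{3}$)
$U{\left(V \right)} = 3 + \frac{V^{2}}{3}$ ($U{\left(V \right)} = 3 - - \frac{V^{2}}{3} = 3 + \frac{V^{2}}{3}$)
$T = 175$ ($T = - 7 \left(-1 - 4 \left(3 + \frac{\left(-3\right)^{2}}{3}\right)\right) = - 7 \left(-1 - 4 \left(3 + \frac{1}{3} \cdot 9\right)\right) = - 7 \left(-1 - 4 \left(3 + 3\right)\right) = - 7 \left(-1 - 24\right) = \left(-7\right) \left(-25\right) = 175$)
$1 \left(-5\right) T = 1 \left(-5\right) 175 = \left(-5\right) 175 = -875$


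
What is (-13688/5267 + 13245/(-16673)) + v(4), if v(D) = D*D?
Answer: 1107085617/87816691 ≈ 12.607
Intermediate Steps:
v(D) = D**2
(-13688/5267 + 13245/(-16673)) + v(4) = (-13688/5267 + 13245/(-16673)) + 4**2 = (-13688*1/5267 + 13245*(-1/16673)) + 16 = (-13688/5267 - 13245/16673) + 16 = -297981439/87816691 + 16 = 1107085617/87816691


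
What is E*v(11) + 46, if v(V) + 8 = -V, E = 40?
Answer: -714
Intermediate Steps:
v(V) = -8 - V
E*v(11) + 46 = 40*(-8 - 1*11) + 46 = 40*(-8 - 11) + 46 = 40*(-19) + 46 = -760 + 46 = -714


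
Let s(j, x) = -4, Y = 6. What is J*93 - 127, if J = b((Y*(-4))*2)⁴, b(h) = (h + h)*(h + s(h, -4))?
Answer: 57753891848060801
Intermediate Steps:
b(h) = 2*h*(-4 + h) (b(h) = (h + h)*(h - 4) = (2*h)*(-4 + h) = 2*h*(-4 + h))
J = 621009589764096 (J = (2*((6*(-4))*2)*(-4 + (6*(-4))*2))⁴ = (2*(-24*2)*(-4 - 24*2))⁴ = (2*(-48)*(-4 - 48))⁴ = (2*(-48)*(-52))⁴ = 4992⁴ = 621009589764096)
J*93 - 127 = 621009589764096*93 - 127 = 57753891848060928 - 127 = 57753891848060801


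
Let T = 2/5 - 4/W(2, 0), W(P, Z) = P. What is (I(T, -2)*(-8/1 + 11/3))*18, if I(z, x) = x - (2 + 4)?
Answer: 624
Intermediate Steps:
T = -8/5 (T = 2/5 - 4/2 = 2*(⅕) - 4*½ = ⅖ - 2 = -8/5 ≈ -1.6000)
I(z, x) = -6 + x (I(z, x) = x - 1*6 = x - 6 = -6 + x)
(I(T, -2)*(-8/1 + 11/3))*18 = ((-6 - 2)*(-8/1 + 11/3))*18 = -8*(-8*1 + 11*(⅓))*18 = -8*(-8 + 11/3)*18 = -8*(-13/3)*18 = (104/3)*18 = 624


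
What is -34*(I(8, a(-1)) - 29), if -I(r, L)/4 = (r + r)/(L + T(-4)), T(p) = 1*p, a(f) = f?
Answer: 2754/5 ≈ 550.80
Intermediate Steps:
T(p) = p
I(r, L) = -8*r/(-4 + L) (I(r, L) = -4*(r + r)/(L - 4) = -4*2*r/(-4 + L) = -8*r/(-4 + L))
-34*(I(8, a(-1)) - 29) = -34*(-8*8/(-4 - 1) - 29) = -34*(-8*8/(-5) - 29) = -34*(-8*8*(-⅕) - 29) = -34*(64/5 - 29) = -34*(-81/5) = 2754/5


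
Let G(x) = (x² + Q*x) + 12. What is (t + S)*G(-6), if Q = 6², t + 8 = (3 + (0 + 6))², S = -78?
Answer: 840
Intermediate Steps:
t = 73 (t = -8 + (3 + (0 + 6))² = -8 + (3 + 6)² = -8 + 9² = -8 + 81 = 73)
Q = 36
G(x) = 12 + x² + 36*x (G(x) = (x² + 36*x) + 12 = 12 + x² + 36*x)
(t + S)*G(-6) = (73 - 78)*(12 + (-6)² + 36*(-6)) = -5*(12 + 36 - 216) = -5*(-168) = 840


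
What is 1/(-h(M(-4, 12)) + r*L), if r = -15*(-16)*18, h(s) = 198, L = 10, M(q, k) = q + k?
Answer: 1/43002 ≈ 2.3255e-5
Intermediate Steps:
M(q, k) = k + q
r = 4320 (r = 240*18 = 4320)
1/(-h(M(-4, 12)) + r*L) = 1/(-1*198 + 4320*10) = 1/(-198 + 43200) = 1/43002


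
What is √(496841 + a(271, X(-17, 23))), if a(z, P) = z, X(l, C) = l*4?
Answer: 2*√124278 ≈ 705.06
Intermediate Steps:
X(l, C) = 4*l
√(496841 + a(271, X(-17, 23))) = √(496841 + 271) = √497112 = 2*√124278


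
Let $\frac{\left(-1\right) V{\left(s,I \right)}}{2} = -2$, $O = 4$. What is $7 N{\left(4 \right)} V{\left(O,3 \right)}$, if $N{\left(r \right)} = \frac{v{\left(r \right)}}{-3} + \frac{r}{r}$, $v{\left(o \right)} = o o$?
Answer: $- \frac{364}{3} \approx -121.33$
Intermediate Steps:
$v{\left(o \right)} = o^{2}$
$V{\left(s,I \right)} = 4$ ($V{\left(s,I \right)} = \left(-2\right) \left(-2\right) = 4$)
$N{\left(r \right)} = 1 - \frac{r^{2}}{3}$ ($N{\left(r \right)} = \frac{r^{2}}{-3} + \frac{r}{r} = r^{2} \left(- \frac{1}{3}\right) + 1 = - \frac{r^{2}}{3} + 1 = 1 - \frac{r^{2}}{3}$)
$7 N{\left(4 \right)} V{\left(O,3 \right)} = 7 \left(1 - \frac{4^{2}}{3}\right) 4 = 7 \left(1 - \frac{16}{3}\right) 4 = 7 \left(- \frac{13}{3}\right) 4 = \left(- \frac{91}{3}\right) 4 = - \frac{364}{3}$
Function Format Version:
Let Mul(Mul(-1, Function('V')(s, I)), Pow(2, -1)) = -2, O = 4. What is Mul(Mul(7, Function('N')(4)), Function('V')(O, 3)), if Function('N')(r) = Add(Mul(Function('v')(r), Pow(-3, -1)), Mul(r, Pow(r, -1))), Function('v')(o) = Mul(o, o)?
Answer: Rational(-364, 3) ≈ -121.33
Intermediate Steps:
Function('v')(o) = Pow(o, 2)
Function('V')(s, I) = 4 (Function('V')(s, I) = Mul(-2, -2) = 4)
Function('N')(r) = Add(1, Mul(Rational(-1, 3), Pow(r, 2))) (Function('N')(r) = Add(Mul(Pow(r, 2), Pow(-3, -1)), Mul(r, Pow(r, -1))) = Add(Mul(Pow(r, 2), Rational(-1, 3)), 1) = Add(Mul(Rational(-1, 3), Pow(r, 2)), 1) = Add(1, Mul(Rational(-1, 3), Pow(r, 2))))
Mul(Mul(7, Function('N')(4)), Function('V')(O, 3)) = Mul(Mul(7, Add(1, Mul(Rational(-1, 3), Pow(4, 2)))), 4) = Mul(Mul(7, Add(1, Mul(Rational(-1, 3), 16))), 4) = Mul(Mul(7, Add(1, Rational(-16, 3))), 4) = Mul(Mul(7, Rational(-13, 3)), 4) = Mul(Rational(-91, 3), 4) = Rational(-364, 3)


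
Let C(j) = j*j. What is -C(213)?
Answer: -45369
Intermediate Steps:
C(j) = j²
-C(213) = -1*213² = -1*45369 = -45369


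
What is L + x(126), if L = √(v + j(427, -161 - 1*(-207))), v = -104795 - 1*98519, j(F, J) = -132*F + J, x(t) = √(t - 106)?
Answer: 2*√5 + 12*I*√1803 ≈ 4.4721 + 509.54*I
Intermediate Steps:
x(t) = √(-106 + t)
j(F, J) = J - 132*F
v = -203314 (v = -104795 - 98519 = -203314)
L = 12*I*√1803 (L = √(-203314 + ((-161 - 1*(-207)) - 132*427)) = √(-203314 + ((-161 + 207) - 56364)) = √(-203314 + (46 - 56364)) = √(-203314 - 56318) = √(-259632) = 12*I*√1803 ≈ 509.54*I)
L + x(126) = 12*I*√1803 + √(-106 + 126) = 12*I*√1803 + √20 = 12*I*√1803 + 2*√5 = 2*√5 + 12*I*√1803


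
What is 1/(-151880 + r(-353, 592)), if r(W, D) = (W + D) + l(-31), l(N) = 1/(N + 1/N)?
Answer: -962/145878673 ≈ -6.5945e-6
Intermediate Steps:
l(N) = 1/(N + 1/N)
r(W, D) = -31/962 + D + W (r(W, D) = (W + D) - 31/(1 + (-31)²) = (D + W) - 31/(1 + 961) = (D + W) - 31/962 = -31/962 + D + W)
1/(-151880 + r(-353, 592)) = 1/(-151880 + (-31/962 + 592 - 353)) = 1/(-151880 + 229887/962) = 1/(-145878673/962) = -962/145878673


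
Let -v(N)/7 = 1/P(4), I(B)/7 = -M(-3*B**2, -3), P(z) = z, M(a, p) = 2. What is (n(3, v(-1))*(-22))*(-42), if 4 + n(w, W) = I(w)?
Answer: -16632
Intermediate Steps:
I(B) = -14 (I(B) = 7*(-1*2) = 7*(-2) = -14)
v(N) = -7/4
n(w, W) = -18 (n(w, W) = -4 - 14 = -18)
(n(3, v(-1))*(-22))*(-42) = -18*(-22)*(-42) = 396*(-42) = -16632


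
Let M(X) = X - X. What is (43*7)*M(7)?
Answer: 0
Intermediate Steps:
M(X) = 0
(43*7)*M(7) = (43*7)*0 = 301*0 = 0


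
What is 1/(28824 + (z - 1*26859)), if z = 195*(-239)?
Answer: -1/44640 ≈ -2.2401e-5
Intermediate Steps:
z = -46605
1/(28824 + (z - 1*26859)) = 1/(28824 + (-46605 - 1*26859)) = 1/(28824 + (-46605 - 26859)) = 1/(28824 - 73464) = 1/(-44640) = -1/44640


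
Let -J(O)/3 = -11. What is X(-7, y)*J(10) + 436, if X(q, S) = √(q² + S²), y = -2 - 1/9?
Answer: 436 + 11*√4330/3 ≈ 677.28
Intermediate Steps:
J(O) = 33 (J(O) = -3*(-11) = 33)
y = -19/9 (y = -2 - 1*⅑ = -2 - ⅑ = -19/9 ≈ -2.1111)
X(q, S) = √(S² + q²)
X(-7, y)*J(10) + 436 = √((-19/9)² + (-7)²)*33 + 436 = √(361/81 + 49)*33 + 436 = √(4330/81)*33 + 436 = (√4330/9)*33 + 436 = 11*√4330/3 + 436 = 436 + 11*√4330/3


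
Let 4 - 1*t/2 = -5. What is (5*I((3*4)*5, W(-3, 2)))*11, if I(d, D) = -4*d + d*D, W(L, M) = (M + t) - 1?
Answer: 49500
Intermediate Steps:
t = 18 (t = 8 - 2*(-5) = 8 + 10 = 18)
W(L, M) = 17 + M (W(L, M) = (M + 18) - 1 = (18 + M) - 1 = 17 + M)
I(d, D) = -4*d + D*d
(5*I((3*4)*5, W(-3, 2)))*11 = (5*(((3*4)*5)*(-4 + (17 + 2))))*11 = (5*((12*5)*(-4 + 19)))*11 = (5*(60*15))*11 = (5*900)*11 = 4500*11 = 49500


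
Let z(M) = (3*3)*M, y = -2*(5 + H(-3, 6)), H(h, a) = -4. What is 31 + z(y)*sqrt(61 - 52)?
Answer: -23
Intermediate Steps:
y = -2 (y = -2*(5 - 4) = -2*1 = -2)
z(M) = 9*M
31 + z(y)*sqrt(61 - 52) = 31 + (9*(-2))*sqrt(61 - 52) = 31 - 18*sqrt(9) = 31 - 18*3 = 31 - 54 = -23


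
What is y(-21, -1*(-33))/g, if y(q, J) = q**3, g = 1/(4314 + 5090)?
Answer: -87090444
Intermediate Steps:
g = 1/9404 ≈ 0.00010634
y(-21, -1*(-33))/g = (-21)**3/(1/9404) = -9261*9404 = -87090444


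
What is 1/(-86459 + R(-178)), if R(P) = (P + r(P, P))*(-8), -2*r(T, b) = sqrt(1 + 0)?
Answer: -1/85031 ≈ -1.1760e-5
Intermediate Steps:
r(T, b) = -1/2 (r(T, b) = -sqrt(1 + 0)/2 = -sqrt(1)/2 = -1/2*1 = -1/2)
R(P) = 4 - 8*P (R(P) = (P - 1/2)*(-8) = (-1/2 + P)*(-8) = 4 - 8*P)
1/(-86459 + R(-178)) = 1/(-86459 + (4 - 8*(-178))) = 1/(-86459 + (4 + 1424)) = 1/(-86459 + 1428) = 1/(-85031) = -1/85031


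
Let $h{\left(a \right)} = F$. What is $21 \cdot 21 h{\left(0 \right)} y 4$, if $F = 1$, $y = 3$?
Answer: $5292$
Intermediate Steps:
$h{\left(a \right)} = 1$
$21 \cdot 21 h{\left(0 \right)} y 4 = 21 \cdot 21 \cdot 1 \cdot 3 \cdot 4 = 441 \cdot 3 \cdot 4 = 441 \cdot 12 = 5292$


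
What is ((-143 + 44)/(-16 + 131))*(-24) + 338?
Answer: 41246/115 ≈ 358.66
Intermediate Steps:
((-143 + 44)/(-16 + 131))*(-24) + 338 = -99/115*(-24) + 338 = 2376/115 + 338 = 41246/115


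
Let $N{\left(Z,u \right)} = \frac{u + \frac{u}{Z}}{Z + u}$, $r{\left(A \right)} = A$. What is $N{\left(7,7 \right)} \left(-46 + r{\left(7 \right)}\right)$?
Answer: $- \frac{156}{7} \approx -22.286$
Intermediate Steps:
$N{\left(Z,u \right)} = \frac{u + \frac{u}{Z}}{Z + u}$
$N{\left(7,7 \right)} \left(-46 + r{\left(7 \right)}\right) = \frac{7 \left(1 + 7\right)}{7 \left(7 + 7\right)} \left(-46 + 7\right) = 7 \cdot \frac{1}{7} \cdot \frac{1}{14} \cdot 8 \left(-39\right) = \frac{4}{7} \left(-39\right) = - \frac{156}{7}$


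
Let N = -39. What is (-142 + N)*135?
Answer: -24435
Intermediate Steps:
(-142 + N)*135 = (-142 - 39)*135 = -181*135 = -24435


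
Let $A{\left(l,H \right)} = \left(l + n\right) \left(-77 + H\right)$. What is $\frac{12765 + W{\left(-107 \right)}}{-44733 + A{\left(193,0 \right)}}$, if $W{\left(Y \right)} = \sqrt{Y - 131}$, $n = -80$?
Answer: $- \frac{12765}{53434} - \frac{i \sqrt{238}}{53434} \approx -0.23889 - 0.00028872 i$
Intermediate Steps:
$W{\left(Y \right)} = \sqrt{-131 + Y}$
$A{\left(l,H \right)} = \left(-80 + l\right) \left(-77 + H\right)$ ($A{\left(l,H \right)} = \left(l - 80\right) \left(-77 + H\right) = \left(-80 + l\right) \left(-77 + H\right)$)
$\frac{12765 + W{\left(-107 \right)}}{-44733 + A{\left(193,0 \right)}} = \frac{12765 + \sqrt{-131 - 107}}{-44733 + \left(6160 - 0 - 14861 + 0 \cdot 193\right)} = \frac{12765 + \sqrt{-238}}{-44733 + \left(6160 + 0 - 14861 + 0\right)} = \frac{12765 + i \sqrt{238}}{-44733 - 8701} = \frac{12765 + i \sqrt{238}}{-53434} = \left(12765 + i \sqrt{238}\right) \left(- \frac{1}{53434}\right) = - \frac{12765}{53434} - \frac{i \sqrt{238}}{53434}$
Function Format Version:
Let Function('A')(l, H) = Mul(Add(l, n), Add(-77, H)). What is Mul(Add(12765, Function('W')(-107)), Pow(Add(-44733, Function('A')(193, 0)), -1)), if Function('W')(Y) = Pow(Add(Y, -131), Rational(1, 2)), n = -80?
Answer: Add(Rational(-12765, 53434), Mul(Rational(-1, 53434), I, Pow(238, Rational(1, 2)))) ≈ Add(-0.23889, Mul(-0.00028872, I))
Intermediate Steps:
Function('W')(Y) = Pow(Add(-131, Y), Rational(1, 2))
Function('A')(l, H) = Mul(Add(-80, l), Add(-77, H)) (Function('A')(l, H) = Mul(Add(l, -80), Add(-77, H)) = Mul(Add(-80, l), Add(-77, H)))
Mul(Add(12765, Function('W')(-107)), Pow(Add(-44733, Function('A')(193, 0)), -1)) = Mul(Add(12765, Pow(Add(-131, -107), Rational(1, 2))), Pow(Add(-44733, Add(6160, Mul(-80, 0), Mul(-77, 193), Mul(0, 193))), -1)) = Mul(Add(12765, Pow(-238, Rational(1, 2))), Pow(Add(-44733, Add(6160, 0, -14861, 0)), -1)) = Mul(Add(12765, Mul(I, Pow(238, Rational(1, 2)))), Pow(Add(-44733, -8701), -1)) = Mul(Add(12765, Mul(I, Pow(238, Rational(1, 2)))), Pow(-53434, -1)) = Mul(Add(12765, Mul(I, Pow(238, Rational(1, 2)))), Rational(-1, 53434)) = Add(Rational(-12765, 53434), Mul(Rational(-1, 53434), I, Pow(238, Rational(1, 2))))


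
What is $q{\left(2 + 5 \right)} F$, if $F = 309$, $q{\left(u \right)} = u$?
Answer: $2163$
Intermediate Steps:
$q{\left(2 + 5 \right)} F = \left(2 + 5\right) 309 = 7 \cdot 309 = 2163$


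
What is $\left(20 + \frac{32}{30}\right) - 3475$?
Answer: $- \frac{51809}{15} \approx -3453.9$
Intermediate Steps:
$\left(20 + \frac{32}{30}\right) - 3475 = \left(20 + 32 \cdot \frac{1}{30}\right) - 3475 = \left(20 + \frac{16}{15}\right) - 3475 = \frac{316}{15} - 3475 = - \frac{51809}{15}$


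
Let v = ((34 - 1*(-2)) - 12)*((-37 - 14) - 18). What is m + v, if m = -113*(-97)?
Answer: 9305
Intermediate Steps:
m = 10961
v = -1656 (v = ((34 + 2) - 12)*(-51 - 18) = (36 - 12)*(-69) = 24*(-69) = -1656)
m + v = 10961 - 1656 = 9305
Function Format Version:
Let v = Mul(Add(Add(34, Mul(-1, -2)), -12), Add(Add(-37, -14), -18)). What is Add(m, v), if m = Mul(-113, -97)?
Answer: 9305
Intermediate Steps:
m = 10961
v = -1656 (v = Mul(Add(Add(34, 2), -12), Add(-51, -18)) = Mul(Add(36, -12), -69) = Mul(24, -69) = -1656)
Add(m, v) = Add(10961, -1656) = 9305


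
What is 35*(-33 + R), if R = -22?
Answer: -1925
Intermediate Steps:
35*(-33 + R) = 35*(-33 - 22) = 35*(-55) = -1925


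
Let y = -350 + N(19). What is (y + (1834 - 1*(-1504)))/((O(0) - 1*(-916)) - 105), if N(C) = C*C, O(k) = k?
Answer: 3349/811 ≈ 4.1295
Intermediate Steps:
N(C) = C²
y = 11 (y = -350 + 19² = -350 + 361 = 11)
(y + (1834 - 1*(-1504)))/((O(0) - 1*(-916)) - 105) = (11 + (1834 - 1*(-1504)))/((0 - 1*(-916)) - 105) = (11 + (1834 + 1504))/((0 + 916) - 105) = (11 + 3338)/(916 - 105) = 3349/811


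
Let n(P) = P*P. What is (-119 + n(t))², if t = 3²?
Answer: 1444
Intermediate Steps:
t = 9
n(P) = P²
(-119 + n(t))² = (-119 + 9²)² = (-119 + 81)² = (-38)² = 1444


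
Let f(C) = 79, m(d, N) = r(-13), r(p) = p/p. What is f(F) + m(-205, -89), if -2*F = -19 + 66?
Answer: 80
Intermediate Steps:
F = -47/2 (F = -(-19 + 66)/2 = -1/2*47 = -47/2 ≈ -23.500)
r(p) = 1
m(d, N) = 1
f(F) + m(-205, -89) = 79 + 1 = 80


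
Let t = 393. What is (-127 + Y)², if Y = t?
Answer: 70756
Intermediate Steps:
Y = 393
(-127 + Y)² = (-127 + 393)² = 266² = 70756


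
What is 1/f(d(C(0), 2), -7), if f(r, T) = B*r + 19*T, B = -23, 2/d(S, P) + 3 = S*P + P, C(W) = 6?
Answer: -11/1509 ≈ -0.0072896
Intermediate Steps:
d(S, P) = 2/(-3 + P + P*S) (d(S, P) = 2/(-3 + (S*P + P)) = 2/(-3 + (P*S + P)) = 2/(-3 + (P + P*S)) = 2/(-3 + P + P*S))
f(r, T) = -23*r + 19*T
1/f(d(C(0), 2), -7) = 1/(-46/(-3 + 2 + 2*6) + 19*(-7)) = 1/(-46/(-3 + 2 + 12) - 133) = 1/(-46/11 - 133) = 1/(-1509/11) = -11/1509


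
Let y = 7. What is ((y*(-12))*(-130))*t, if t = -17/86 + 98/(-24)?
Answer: -2010190/43 ≈ -46749.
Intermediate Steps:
t = -2209/516 (t = -17*1/86 + 98*(-1/24) = -17/86 - 49/12 = -2209/516 ≈ -4.2810)
((y*(-12))*(-130))*t = ((7*(-12))*(-130))*(-2209/516) = -84*(-130)*(-2209/516) = 10920*(-2209/516) = -2010190/43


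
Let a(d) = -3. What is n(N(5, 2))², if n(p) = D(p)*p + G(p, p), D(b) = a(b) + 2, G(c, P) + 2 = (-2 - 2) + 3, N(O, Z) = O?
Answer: 64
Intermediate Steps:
G(c, P) = -3 (G(c, P) = -2 + ((-2 - 2) + 3) = -2 + (-4 + 3) = -2 - 1 = -3)
D(b) = -1 (D(b) = -3 + 2 = -1)
n(p) = -3 - p (n(p) = -p - 3 = -3 - p)
n(N(5, 2))² = (-3 - 1*5)² = (-3 - 5)² = (-8)² = 64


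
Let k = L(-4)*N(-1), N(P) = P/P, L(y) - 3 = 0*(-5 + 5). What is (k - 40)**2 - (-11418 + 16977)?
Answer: -4190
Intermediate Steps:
L(y) = 3 (L(y) = 3 + 0*(-5 + 5) = 3 + 0*0 = 3 + 0 = 3)
N(P) = 1
k = 3 (k = 3*1 = 3)
(k - 40)**2 - (-11418 + 16977) = (3 - 40)**2 - (-11418 + 16977) = (-37)**2 - 1*5559 = 1369 - 5559 = -4190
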